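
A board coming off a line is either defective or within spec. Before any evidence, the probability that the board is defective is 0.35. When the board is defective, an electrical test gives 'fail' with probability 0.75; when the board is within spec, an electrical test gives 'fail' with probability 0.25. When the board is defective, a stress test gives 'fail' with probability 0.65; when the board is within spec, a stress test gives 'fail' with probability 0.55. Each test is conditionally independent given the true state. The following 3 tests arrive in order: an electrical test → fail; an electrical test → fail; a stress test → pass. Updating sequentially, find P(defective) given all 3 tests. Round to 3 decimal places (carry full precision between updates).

Each posterior becomes the prior for the next update.
After an electrical test='fail': P(defective) = 0.75·0.3500 / (0.75·0.3500 + 0.25·0.6500) ≈ 0.6176
After an electrical test='fail': P(defective) = 0.75·0.6176 / (0.75·0.6176 + 0.25·0.3824) ≈ 0.8289
After a stress test='pass': P(defective) = 0.35·0.8289 / (0.35·0.8289 + 0.45·0.1711) ≈ 0.7903

0.790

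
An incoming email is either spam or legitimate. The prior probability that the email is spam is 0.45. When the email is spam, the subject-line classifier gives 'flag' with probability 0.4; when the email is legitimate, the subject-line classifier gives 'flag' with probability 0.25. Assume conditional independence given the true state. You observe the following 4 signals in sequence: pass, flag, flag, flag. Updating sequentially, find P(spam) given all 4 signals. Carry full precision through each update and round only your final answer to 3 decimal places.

After 'pass': P(spam) = 0.6·0.4500 / (0.6·0.4500 + 0.75·0.5500) ≈ 0.3956
After 'flag': P(spam) = 0.4·0.3956 / (0.4·0.3956 + 0.25·0.6044) ≈ 0.5115
After 'flag': P(spam) = 0.4·0.5115 / (0.4·0.5115 + 0.25·0.4885) ≈ 0.6263
After 'flag': P(spam) = 0.4·0.6263 / (0.4·0.6263 + 0.25·0.3737) ≈ 0.7283

0.728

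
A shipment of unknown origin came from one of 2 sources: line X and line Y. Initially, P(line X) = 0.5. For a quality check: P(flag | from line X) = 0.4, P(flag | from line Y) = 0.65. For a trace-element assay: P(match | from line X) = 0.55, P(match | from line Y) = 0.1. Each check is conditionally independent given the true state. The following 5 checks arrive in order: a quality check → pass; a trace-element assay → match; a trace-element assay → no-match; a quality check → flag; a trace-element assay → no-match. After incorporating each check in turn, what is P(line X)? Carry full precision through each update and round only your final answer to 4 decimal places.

0.5919

After a quality check='pass': P(line X) = 0.6·0.5000 / (0.6·0.5000 + 0.35·0.5000) ≈ 0.6316
After a trace-element assay='match': P(line X) = 0.55·0.6316 / (0.55·0.6316 + 0.1·0.3684) ≈ 0.9041
After a trace-element assay='no-match': P(line X) = 0.45·0.9041 / (0.45·0.9041 + 0.9·0.0959) ≈ 0.8250
After a quality check='flag': P(line X) = 0.4·0.8250 / (0.4·0.8250 + 0.65·0.1750) ≈ 0.7437
After a trace-element assay='no-match': P(line X) = 0.45·0.7437 / (0.45·0.7437 + 0.9·0.2563) ≈ 0.5919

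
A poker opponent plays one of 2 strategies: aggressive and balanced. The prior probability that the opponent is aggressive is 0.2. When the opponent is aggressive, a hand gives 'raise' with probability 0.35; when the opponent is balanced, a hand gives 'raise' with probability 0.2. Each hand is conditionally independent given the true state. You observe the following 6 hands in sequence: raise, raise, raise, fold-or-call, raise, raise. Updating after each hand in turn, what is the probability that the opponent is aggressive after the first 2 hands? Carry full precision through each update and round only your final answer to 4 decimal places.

0.4336

After 'raise': P(aggressive) = 0.35·0.2000 / (0.35·0.2000 + 0.2·0.8000) ≈ 0.3043
After 'raise': P(aggressive) = 0.35·0.3043 / (0.35·0.3043 + 0.2·0.6957) ≈ 0.4336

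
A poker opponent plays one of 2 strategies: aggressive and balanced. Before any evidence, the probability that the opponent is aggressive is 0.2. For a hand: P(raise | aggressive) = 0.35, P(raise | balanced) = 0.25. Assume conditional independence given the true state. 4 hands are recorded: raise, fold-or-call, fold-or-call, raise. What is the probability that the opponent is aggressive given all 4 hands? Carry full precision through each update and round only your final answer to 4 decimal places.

0.2690

After 'raise': P(aggressive) = 0.35·0.2000 / (0.35·0.2000 + 0.25·0.8000) ≈ 0.2593
After 'fold-or-call': P(aggressive) = 0.65·0.2593 / (0.65·0.2593 + 0.75·0.7407) ≈ 0.2327
After 'fold-or-call': P(aggressive) = 0.65·0.2327 / (0.65·0.2327 + 0.75·0.7673) ≈ 0.2082
After 'raise': P(aggressive) = 0.35·0.2082 / (0.35·0.2082 + 0.25·0.7918) ≈ 0.2690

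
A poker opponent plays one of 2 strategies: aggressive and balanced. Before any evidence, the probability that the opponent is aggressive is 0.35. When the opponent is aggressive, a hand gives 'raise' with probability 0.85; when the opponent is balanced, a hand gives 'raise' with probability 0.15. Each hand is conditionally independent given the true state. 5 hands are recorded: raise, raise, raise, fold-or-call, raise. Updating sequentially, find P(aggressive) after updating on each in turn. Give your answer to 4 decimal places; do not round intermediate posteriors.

0.9899

After 'raise': P(aggressive) = 0.85·0.3500 / (0.85·0.3500 + 0.15·0.6500) ≈ 0.7532
After 'raise': P(aggressive) = 0.85·0.7532 / (0.85·0.7532 + 0.15·0.2468) ≈ 0.9453
After 'raise': P(aggressive) = 0.85·0.9453 / (0.85·0.9453 + 0.15·0.0547) ≈ 0.9899
After 'fold-or-call': P(aggressive) = 0.15·0.9899 / (0.15·0.9899 + 0.85·0.0101) ≈ 0.9453
After 'raise': P(aggressive) = 0.85·0.9453 / (0.85·0.9453 + 0.15·0.0547) ≈ 0.9899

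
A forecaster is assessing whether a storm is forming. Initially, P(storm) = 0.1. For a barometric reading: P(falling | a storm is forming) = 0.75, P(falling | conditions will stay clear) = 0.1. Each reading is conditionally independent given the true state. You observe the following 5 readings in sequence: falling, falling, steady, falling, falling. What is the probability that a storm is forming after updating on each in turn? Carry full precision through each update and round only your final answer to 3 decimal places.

0.990

Each posterior becomes the prior for the next update.
After 'falling': P(storm) = 0.75·0.1000 / (0.75·0.1000 + 0.1·0.9000) ≈ 0.4545
After 'falling': P(storm) = 0.75·0.4545 / (0.75·0.4545 + 0.1·0.5455) ≈ 0.8621
After 'steady': P(storm) = 0.25·0.8621 / (0.25·0.8621 + 0.9·0.1379) ≈ 0.6345
After 'falling': P(storm) = 0.75·0.6345 / (0.75·0.6345 + 0.1·0.3655) ≈ 0.9287
After 'falling': P(storm) = 0.75·0.9287 / (0.75·0.9287 + 0.1·0.0713) ≈ 0.9899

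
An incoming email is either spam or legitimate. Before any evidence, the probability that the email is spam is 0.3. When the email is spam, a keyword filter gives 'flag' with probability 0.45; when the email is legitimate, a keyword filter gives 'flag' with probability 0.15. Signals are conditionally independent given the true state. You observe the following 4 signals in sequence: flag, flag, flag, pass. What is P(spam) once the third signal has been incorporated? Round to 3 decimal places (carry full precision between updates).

0.920

After 'flag': P(spam) = 0.45·0.3000 / (0.45·0.3000 + 0.15·0.7000) ≈ 0.5625
After 'flag': P(spam) = 0.45·0.5625 / (0.45·0.5625 + 0.15·0.4375) ≈ 0.7941
After 'flag': P(spam) = 0.45·0.7941 / (0.45·0.7941 + 0.15·0.2059) ≈ 0.9205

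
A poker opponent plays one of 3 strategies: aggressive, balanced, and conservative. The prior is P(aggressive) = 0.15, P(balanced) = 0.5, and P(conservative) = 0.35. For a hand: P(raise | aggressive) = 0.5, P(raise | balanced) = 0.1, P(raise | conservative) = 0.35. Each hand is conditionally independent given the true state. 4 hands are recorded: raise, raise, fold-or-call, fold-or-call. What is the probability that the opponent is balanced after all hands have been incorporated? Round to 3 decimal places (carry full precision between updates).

0.128

After 'raise': normaliser = 0.5·0.1500 + 0.1·0.5000 + 0.35·0.3500; P(aggressive) ≈ 0.3030, P(balanced) ≈ 0.2020, P(conservative) ≈ 0.4949
After 'raise': normaliser = 0.5·0.3030 + 0.1·0.2020 + 0.35·0.4949; P(aggressive) ≈ 0.4392, P(balanced) ≈ 0.0586, P(conservative) ≈ 0.5022
After 'fold-or-call': normaliser = 0.5·0.4392 + 0.9·0.0586 + 0.65·0.5022; P(aggressive) ≈ 0.3668, P(balanced) ≈ 0.0880, P(conservative) ≈ 0.5452
After 'fold-or-call': normaliser = 0.5·0.3668 + 0.9·0.0880 + 0.65·0.5452; P(aggressive) ≈ 0.2972, P(balanced) ≈ 0.1284, P(conservative) ≈ 0.5743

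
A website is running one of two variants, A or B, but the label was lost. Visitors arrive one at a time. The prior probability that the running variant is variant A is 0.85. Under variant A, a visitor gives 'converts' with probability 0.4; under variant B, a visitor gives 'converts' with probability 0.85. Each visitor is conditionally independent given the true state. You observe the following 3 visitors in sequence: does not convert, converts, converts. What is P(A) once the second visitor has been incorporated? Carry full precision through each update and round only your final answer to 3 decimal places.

0.914

After 'does not convert': P(A) = 0.6·0.8500 / (0.6·0.8500 + 0.15·0.1500) ≈ 0.9577
After 'converts': P(A) = 0.4·0.9577 / (0.4·0.9577 + 0.85·0.0423) ≈ 0.9143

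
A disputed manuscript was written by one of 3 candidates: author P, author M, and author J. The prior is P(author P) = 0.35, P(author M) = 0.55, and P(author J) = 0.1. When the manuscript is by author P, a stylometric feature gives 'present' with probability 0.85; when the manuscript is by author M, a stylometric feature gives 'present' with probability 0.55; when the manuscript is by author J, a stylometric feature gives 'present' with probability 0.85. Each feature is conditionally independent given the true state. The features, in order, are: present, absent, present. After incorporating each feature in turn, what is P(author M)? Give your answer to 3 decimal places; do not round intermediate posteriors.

Apply Bayes' rule sequentially, carrying P(author M) forward.
After 'present': normaliser = 0.85·0.3500 + 0.55·0.5500 + 0.85·0.1000; P(author P) ≈ 0.4343, P(author M) ≈ 0.4416, P(author J) ≈ 0.1241
After 'absent': normaliser = 0.15·0.4343 + 0.45·0.4416 + 0.15·0.1241; P(author P) ≈ 0.2306, P(author M) ≈ 0.7035, P(author J) ≈ 0.0659
After 'present': normaliser = 0.85·0.2306 + 0.55·0.7035 + 0.85·0.0659; P(author P) ≈ 0.3068, P(author M) ≈ 0.6056, P(author J) ≈ 0.0877

0.606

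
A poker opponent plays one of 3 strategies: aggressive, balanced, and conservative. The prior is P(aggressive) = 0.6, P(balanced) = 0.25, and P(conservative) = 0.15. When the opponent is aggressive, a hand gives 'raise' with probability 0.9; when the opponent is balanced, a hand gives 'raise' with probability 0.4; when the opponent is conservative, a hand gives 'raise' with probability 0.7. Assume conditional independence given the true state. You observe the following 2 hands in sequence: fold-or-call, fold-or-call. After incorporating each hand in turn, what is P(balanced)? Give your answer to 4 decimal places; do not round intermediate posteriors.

0.8219

After 'fold-or-call': normaliser = 0.1·0.6000 + 0.6·0.2500 + 0.3·0.1500; P(aggressive) ≈ 0.2353, P(balanced) ≈ 0.5882, P(conservative) ≈ 0.1765
After 'fold-or-call': normaliser = 0.1·0.2353 + 0.6·0.5882 + 0.3·0.1765; P(aggressive) ≈ 0.0548, P(balanced) ≈ 0.8219, P(conservative) ≈ 0.1233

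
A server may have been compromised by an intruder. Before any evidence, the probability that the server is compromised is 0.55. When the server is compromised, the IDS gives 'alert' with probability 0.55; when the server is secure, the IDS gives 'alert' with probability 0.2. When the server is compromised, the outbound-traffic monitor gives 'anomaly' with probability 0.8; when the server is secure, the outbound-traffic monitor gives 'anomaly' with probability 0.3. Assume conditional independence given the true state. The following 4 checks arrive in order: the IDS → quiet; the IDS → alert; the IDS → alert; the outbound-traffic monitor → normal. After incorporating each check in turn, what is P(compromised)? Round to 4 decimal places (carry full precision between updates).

0.5977

Each posterior becomes the prior for the next update.
After the IDS='quiet': P(compromised) = 0.45·0.5500 / (0.45·0.5500 + 0.8·0.4500) ≈ 0.4074
After the IDS='alert': P(compromised) = 0.55·0.4074 / (0.55·0.4074 + 0.2·0.5926) ≈ 0.6541
After the IDS='alert': P(compromised) = 0.55·0.6541 / (0.55·0.6541 + 0.2·0.3459) ≈ 0.8387
After the outbound-traffic monitor='normal': P(compromised) = 0.2·0.8387 / (0.2·0.8387 + 0.7·0.1613) ≈ 0.5977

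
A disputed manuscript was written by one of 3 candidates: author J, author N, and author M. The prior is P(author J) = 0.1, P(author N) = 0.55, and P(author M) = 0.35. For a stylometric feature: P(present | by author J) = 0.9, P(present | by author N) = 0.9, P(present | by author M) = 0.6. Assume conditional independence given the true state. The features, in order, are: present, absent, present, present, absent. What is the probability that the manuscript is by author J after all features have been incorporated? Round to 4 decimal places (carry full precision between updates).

0.0433

After 'present': normaliser = 0.9·0.1000 + 0.9·0.5500 + 0.6·0.3500; P(author J) ≈ 0.1132, P(author N) ≈ 0.6226, P(author M) ≈ 0.2642
After 'absent': normaliser = 0.1·0.1132 + 0.1·0.6226 + 0.4·0.2642; P(author J) ≈ 0.0632, P(author N) ≈ 0.3474, P(author M) ≈ 0.5895
After 'present': normaliser = 0.9·0.0632 + 0.9·0.3474 + 0.6·0.5895; P(author J) ≈ 0.0786, P(author N) ≈ 0.4323, P(author M) ≈ 0.4891
After 'present': normaliser = 0.9·0.0786 + 0.9·0.4323 + 0.6·0.4891; P(author J) ≈ 0.0939, P(author N) ≈ 0.5165, P(author M) ≈ 0.3896
After 'absent': normaliser = 0.1·0.0939 + 0.1·0.5165 + 0.4·0.3896; P(author J) ≈ 0.0433, P(author N) ≈ 0.2382, P(author M) ≈ 0.7185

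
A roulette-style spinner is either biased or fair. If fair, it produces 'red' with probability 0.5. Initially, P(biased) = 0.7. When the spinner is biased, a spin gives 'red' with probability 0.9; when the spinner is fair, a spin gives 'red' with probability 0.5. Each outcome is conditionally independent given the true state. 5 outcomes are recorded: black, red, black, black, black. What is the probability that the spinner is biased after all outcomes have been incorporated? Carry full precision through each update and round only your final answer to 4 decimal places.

0.0067

Apply Bayes' rule sequentially, carrying P(biased) forward.
After 'black': P(biased) = 0.1·0.7000 / (0.1·0.7000 + 0.5·0.3000) ≈ 0.3182
After 'red': P(biased) = 0.9·0.3182 / (0.9·0.3182 + 0.5·0.6818) ≈ 0.4565
After 'black': P(biased) = 0.1·0.4565 / (0.1·0.4565 + 0.5·0.5435) ≈ 0.1438
After 'black': P(biased) = 0.1·0.1438 / (0.1·0.1438 + 0.5·0.8562) ≈ 0.0325
After 'black': P(biased) = 0.1·0.0325 / (0.1·0.0325 + 0.5·0.9675) ≈ 0.0067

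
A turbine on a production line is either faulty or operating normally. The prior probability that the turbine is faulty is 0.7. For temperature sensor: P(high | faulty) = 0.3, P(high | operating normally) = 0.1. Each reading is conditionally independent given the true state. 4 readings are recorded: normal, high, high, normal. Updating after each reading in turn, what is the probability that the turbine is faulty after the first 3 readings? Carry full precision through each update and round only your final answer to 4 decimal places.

0.9423

After 'normal': P(faulty) = 0.7·0.7000 / (0.7·0.7000 + 0.9·0.3000) ≈ 0.6447
After 'high': P(faulty) = 0.3·0.6447 / (0.3·0.6447 + 0.1·0.3553) ≈ 0.8448
After 'high': P(faulty) = 0.3·0.8448 / (0.3·0.8448 + 0.1·0.1552) ≈ 0.9423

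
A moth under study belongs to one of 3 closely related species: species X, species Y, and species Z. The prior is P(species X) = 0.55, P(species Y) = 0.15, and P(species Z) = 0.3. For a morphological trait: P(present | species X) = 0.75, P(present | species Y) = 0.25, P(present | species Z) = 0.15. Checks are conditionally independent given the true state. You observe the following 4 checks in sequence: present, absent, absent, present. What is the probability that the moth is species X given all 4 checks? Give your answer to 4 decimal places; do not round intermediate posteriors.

Apply Bayes' rule sequentially, carrying P(species X) forward.
After 'present': normaliser = 0.75·0.5500 + 0.25·0.1500 + 0.15·0.3000; P(species X) ≈ 0.8333, P(species Y) ≈ 0.0758, P(species Z) ≈ 0.0909
After 'absent': normaliser = 0.25·0.8333 + 0.75·0.0758 + 0.85·0.0909; P(species X) ≈ 0.6084, P(species Y) ≈ 0.1659, P(species Z) ≈ 0.2257
After 'absent': normaliser = 0.25·0.6084 + 0.75·0.1659 + 0.85·0.2257; P(species X) ≈ 0.3248, P(species Y) ≈ 0.2657, P(species Z) ≈ 0.4095
After 'present': normaliser = 0.75·0.3248 + 0.25·0.2657 + 0.15·0.4095; P(species X) ≈ 0.6558, P(species Y) ≈ 0.1788, P(species Z) ≈ 0.1654

0.6558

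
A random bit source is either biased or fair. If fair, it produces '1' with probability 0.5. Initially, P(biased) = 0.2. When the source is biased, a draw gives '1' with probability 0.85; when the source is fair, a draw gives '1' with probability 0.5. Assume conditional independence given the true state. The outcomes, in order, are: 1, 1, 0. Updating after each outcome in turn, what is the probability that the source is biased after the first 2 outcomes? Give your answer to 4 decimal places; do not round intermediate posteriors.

After '1': P(biased) = 0.85·0.2000 / (0.85·0.2000 + 0.5·0.8000) ≈ 0.2982
After '1': P(biased) = 0.85·0.2982 / (0.85·0.2982 + 0.5·0.7018) ≈ 0.4194

0.4194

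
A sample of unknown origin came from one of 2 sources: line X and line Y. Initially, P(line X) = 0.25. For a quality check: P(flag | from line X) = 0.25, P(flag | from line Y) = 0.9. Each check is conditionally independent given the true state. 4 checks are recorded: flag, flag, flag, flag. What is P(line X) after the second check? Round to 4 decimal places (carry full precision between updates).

After 'flag': P(line X) = 0.25·0.2500 / (0.25·0.2500 + 0.9·0.7500) ≈ 0.0847
After 'flag': P(line X) = 0.25·0.0847 / (0.25·0.0847 + 0.9·0.9153) ≈ 0.0251

0.0251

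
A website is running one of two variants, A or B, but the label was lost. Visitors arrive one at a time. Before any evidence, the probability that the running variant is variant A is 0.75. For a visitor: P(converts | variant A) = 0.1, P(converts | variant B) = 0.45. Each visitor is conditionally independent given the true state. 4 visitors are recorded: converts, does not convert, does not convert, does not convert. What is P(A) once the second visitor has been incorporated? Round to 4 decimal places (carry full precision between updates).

0.5217

After 'converts': P(A) = 0.1·0.7500 / (0.1·0.7500 + 0.45·0.2500) ≈ 0.4000
After 'does not convert': P(A) = 0.9·0.4000 / (0.9·0.4000 + 0.55·0.6000) ≈ 0.5217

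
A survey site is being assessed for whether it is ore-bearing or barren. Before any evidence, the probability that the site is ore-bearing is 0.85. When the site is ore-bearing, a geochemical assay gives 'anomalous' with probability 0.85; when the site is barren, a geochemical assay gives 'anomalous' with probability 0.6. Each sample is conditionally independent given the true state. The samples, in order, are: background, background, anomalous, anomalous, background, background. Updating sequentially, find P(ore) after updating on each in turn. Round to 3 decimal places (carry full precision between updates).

After 'background': P(ore) = 0.15·0.8500 / (0.15·0.8500 + 0.4·0.1500) ≈ 0.6800
After 'background': P(ore) = 0.15·0.6800 / (0.15·0.6800 + 0.4·0.3200) ≈ 0.4435
After 'anomalous': P(ore) = 0.85·0.4435 / (0.85·0.4435 + 0.6·0.5565) ≈ 0.5303
After 'anomalous': P(ore) = 0.85·0.5303 / (0.85·0.5303 + 0.6·0.4697) ≈ 0.6153
After 'background': P(ore) = 0.15·0.6153 / (0.15·0.6153 + 0.4·0.3847) ≈ 0.3749
After 'background': P(ore) = 0.15·0.3749 / (0.15·0.3749 + 0.4·0.6251) ≈ 0.1836

0.184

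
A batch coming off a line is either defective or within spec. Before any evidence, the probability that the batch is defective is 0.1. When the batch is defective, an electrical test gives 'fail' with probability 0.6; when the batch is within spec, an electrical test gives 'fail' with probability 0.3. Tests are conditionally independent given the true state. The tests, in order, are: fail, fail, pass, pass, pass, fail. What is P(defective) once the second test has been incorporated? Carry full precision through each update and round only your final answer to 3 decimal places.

0.308

After 'fail': P(defective) = 0.6·0.1000 / (0.6·0.1000 + 0.3·0.9000) ≈ 0.1818
After 'fail': P(defective) = 0.6·0.1818 / (0.6·0.1818 + 0.3·0.8182) ≈ 0.3077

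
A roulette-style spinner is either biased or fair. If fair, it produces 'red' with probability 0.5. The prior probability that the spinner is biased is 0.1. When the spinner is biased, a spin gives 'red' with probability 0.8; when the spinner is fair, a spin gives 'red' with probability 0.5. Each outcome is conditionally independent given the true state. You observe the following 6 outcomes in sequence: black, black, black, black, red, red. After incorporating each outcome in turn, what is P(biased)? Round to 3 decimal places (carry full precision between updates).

0.007

After 'black': P(biased) = 0.2·0.1000 / (0.2·0.1000 + 0.5·0.9000) ≈ 0.0426
After 'black': P(biased) = 0.2·0.0426 / (0.2·0.0426 + 0.5·0.9574) ≈ 0.0175
After 'black': P(biased) = 0.2·0.0175 / (0.2·0.0175 + 0.5·0.9825) ≈ 0.0071
After 'black': P(biased) = 0.2·0.0071 / (0.2·0.0071 + 0.5·0.9929) ≈ 0.0028
After 'red': P(biased) = 0.8·0.0028 / (0.8·0.0028 + 0.5·0.9972) ≈ 0.0045
After 'red': P(biased) = 0.8·0.0045 / (0.8·0.0045 + 0.5·0.9955) ≈ 0.0072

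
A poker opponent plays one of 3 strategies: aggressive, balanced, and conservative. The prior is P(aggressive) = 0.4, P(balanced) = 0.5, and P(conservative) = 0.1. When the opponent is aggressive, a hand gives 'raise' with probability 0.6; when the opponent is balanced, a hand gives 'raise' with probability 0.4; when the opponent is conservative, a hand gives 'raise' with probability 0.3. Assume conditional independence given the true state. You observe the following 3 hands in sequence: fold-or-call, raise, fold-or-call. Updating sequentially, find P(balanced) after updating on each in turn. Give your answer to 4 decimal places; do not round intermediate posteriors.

0.5755

After 'fold-or-call': normaliser = 0.4·0.4000 + 0.6·0.5000 + 0.7·0.1000; P(aggressive) ≈ 0.3019, P(balanced) ≈ 0.5660, P(conservative) ≈ 0.1321
After 'raise': normaliser = 0.6·0.3019 + 0.4·0.5660 + 0.3·0.1321; P(aggressive) ≈ 0.4051, P(balanced) ≈ 0.5063, P(conservative) ≈ 0.0886
After 'fold-or-call': normaliser = 0.4·0.4051 + 0.6·0.5063 + 0.7·0.0886; P(aggressive) ≈ 0.3070, P(balanced) ≈ 0.5755, P(conservative) ≈ 0.1175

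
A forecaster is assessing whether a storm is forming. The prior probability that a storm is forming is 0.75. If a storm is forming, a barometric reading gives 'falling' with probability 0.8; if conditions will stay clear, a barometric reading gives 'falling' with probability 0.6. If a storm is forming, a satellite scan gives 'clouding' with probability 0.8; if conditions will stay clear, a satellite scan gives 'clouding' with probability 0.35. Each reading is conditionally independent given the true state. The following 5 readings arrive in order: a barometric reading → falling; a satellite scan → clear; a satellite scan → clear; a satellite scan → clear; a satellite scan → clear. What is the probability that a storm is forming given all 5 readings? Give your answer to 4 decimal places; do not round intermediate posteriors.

0.0346

After a barometric reading='falling': P(storm) = 0.8·0.7500 / (0.8·0.7500 + 0.6·0.2500) ≈ 0.8000
After a satellite scan='clear': P(storm) = 0.2·0.8000 / (0.2·0.8000 + 0.65·0.2000) ≈ 0.5517
After a satellite scan='clear': P(storm) = 0.2·0.5517 / (0.2·0.5517 + 0.65·0.4483) ≈ 0.2747
After a satellite scan='clear': P(storm) = 0.2·0.2747 / (0.2·0.2747 + 0.65·0.7253) ≈ 0.1044
After a satellite scan='clear': P(storm) = 0.2·0.1044 / (0.2·0.1044 + 0.65·0.8956) ≈ 0.0346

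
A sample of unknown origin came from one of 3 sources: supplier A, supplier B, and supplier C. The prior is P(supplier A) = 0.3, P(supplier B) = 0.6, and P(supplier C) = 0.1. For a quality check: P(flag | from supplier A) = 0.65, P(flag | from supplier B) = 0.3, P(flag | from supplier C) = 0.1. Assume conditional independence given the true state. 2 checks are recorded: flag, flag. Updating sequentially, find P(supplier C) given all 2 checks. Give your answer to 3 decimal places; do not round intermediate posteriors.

0.006

After 'flag': normaliser = 0.65·0.3000 + 0.3·0.6000 + 0.1·0.1000; P(supplier A) ≈ 0.5065, P(supplier B) ≈ 0.4675, P(supplier C) ≈ 0.0260
After 'flag': normaliser = 0.65·0.5065 + 0.3·0.4675 + 0.1·0.0260; P(supplier A) ≈ 0.6974, P(supplier B) ≈ 0.2971, P(supplier C) ≈ 0.0055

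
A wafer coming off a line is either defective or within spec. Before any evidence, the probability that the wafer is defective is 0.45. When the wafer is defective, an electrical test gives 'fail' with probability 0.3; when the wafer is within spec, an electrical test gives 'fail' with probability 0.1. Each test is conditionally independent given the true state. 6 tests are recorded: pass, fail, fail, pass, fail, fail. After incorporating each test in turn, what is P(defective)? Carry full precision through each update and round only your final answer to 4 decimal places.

0.9757

Each posterior becomes the prior for the next update.
After 'pass': P(defective) = 0.7·0.4500 / (0.7·0.4500 + 0.9·0.5500) ≈ 0.3889
After 'fail': P(defective) = 0.3·0.3889 / (0.3·0.3889 + 0.1·0.6111) ≈ 0.6562
After 'fail': P(defective) = 0.3·0.6562 / (0.3·0.6562 + 0.1·0.3438) ≈ 0.8514
After 'pass': P(defective) = 0.7·0.8514 / (0.7·0.8514 + 0.9·0.1486) ≈ 0.8167
After 'fail': P(defective) = 0.3·0.8167 / (0.3·0.8167 + 0.1·0.1833) ≈ 0.9304
After 'fail': P(defective) = 0.3·0.9304 / (0.3·0.9304 + 0.1·0.0696) ≈ 0.9757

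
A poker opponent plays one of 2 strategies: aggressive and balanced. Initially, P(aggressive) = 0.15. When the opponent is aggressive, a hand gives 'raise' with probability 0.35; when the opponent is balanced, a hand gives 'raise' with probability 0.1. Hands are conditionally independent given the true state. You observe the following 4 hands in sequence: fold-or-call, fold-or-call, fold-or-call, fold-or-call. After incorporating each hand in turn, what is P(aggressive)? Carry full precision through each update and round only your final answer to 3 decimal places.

0.046

After 'fold-or-call': P(aggressive) = 0.65·0.1500 / (0.65·0.1500 + 0.9·0.8500) ≈ 0.1130
After 'fold-or-call': P(aggressive) = 0.65·0.1130 / (0.65·0.1130 + 0.9·0.8870) ≈ 0.0843
After 'fold-or-call': P(aggressive) = 0.65·0.0843 / (0.65·0.0843 + 0.9·0.9157) ≈ 0.0623
After 'fold-or-call': P(aggressive) = 0.65·0.0623 / (0.65·0.0623 + 0.9·0.9377) ≈ 0.0458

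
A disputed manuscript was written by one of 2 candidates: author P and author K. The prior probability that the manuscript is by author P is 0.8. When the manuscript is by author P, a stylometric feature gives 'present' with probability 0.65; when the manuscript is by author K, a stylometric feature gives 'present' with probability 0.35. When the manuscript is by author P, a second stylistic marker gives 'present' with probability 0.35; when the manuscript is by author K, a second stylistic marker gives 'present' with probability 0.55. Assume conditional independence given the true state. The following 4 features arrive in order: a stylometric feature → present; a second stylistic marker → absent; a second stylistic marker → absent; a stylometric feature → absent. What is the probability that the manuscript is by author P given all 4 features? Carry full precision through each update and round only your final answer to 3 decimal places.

After a stylometric feature='present': P(author P) = 0.65·0.8000 / (0.65·0.8000 + 0.35·0.2000) ≈ 0.8814
After a second stylistic marker='absent': P(author P) = 0.65·0.8814 / (0.65·0.8814 + 0.45·0.1186) ≈ 0.9147
After a second stylistic marker='absent': P(author P) = 0.65·0.9147 / (0.65·0.9147 + 0.45·0.0853) ≈ 0.9394
After a stylometric feature='absent': P(author P) = 0.35·0.9394 / (0.35·0.9394 + 0.65·0.0606) ≈ 0.8930

0.893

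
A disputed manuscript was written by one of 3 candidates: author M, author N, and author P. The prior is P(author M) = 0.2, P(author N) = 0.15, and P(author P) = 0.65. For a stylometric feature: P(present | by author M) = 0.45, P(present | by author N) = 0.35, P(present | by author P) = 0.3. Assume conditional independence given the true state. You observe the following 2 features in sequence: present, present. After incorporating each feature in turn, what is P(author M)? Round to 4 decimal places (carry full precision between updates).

0.3450

After 'present': normaliser = 0.45·0.2000 + 0.35·0.1500 + 0.3·0.6500; P(author M) ≈ 0.2667, P(author N) ≈ 0.1556, P(author P) ≈ 0.5778
After 'present': normaliser = 0.45·0.2667 + 0.35·0.1556 + 0.3·0.5778; P(author M) ≈ 0.3450, P(author N) ≈ 0.1565, P(author P) ≈ 0.4984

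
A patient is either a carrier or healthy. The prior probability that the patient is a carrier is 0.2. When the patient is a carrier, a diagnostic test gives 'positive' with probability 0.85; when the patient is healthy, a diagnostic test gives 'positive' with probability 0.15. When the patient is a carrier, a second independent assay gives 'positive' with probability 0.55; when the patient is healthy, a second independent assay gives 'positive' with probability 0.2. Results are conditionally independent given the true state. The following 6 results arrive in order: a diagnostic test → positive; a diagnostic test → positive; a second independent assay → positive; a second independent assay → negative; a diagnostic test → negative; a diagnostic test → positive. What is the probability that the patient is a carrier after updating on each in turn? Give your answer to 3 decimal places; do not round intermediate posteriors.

After a diagnostic test='positive': P(carrier) = 0.85·0.2000 / (0.85·0.2000 + 0.15·0.8000) ≈ 0.5862
After a diagnostic test='positive': P(carrier) = 0.85·0.5862 / (0.85·0.5862 + 0.15·0.4138) ≈ 0.8892
After a second independent assay='positive': P(carrier) = 0.55·0.8892 / (0.55·0.8892 + 0.2·0.1108) ≈ 0.9567
After a second independent assay='negative': P(carrier) = 0.45·0.9567 / (0.45·0.9567 + 0.8·0.0433) ≈ 0.9255
After a diagnostic test='negative': P(carrier) = 0.15·0.9255 / (0.15·0.9255 + 0.85·0.0745) ≈ 0.6867
After a diagnostic test='positive': P(carrier) = 0.85·0.6867 / (0.85·0.6867 + 0.15·0.3133) ≈ 0.9255

0.925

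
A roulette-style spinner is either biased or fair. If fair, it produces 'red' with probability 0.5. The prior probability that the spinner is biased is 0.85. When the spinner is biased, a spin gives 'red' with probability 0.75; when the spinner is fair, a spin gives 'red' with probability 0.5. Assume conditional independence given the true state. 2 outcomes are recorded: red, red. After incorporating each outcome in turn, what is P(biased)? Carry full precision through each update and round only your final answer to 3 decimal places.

After 'red': P(biased) = 0.75·0.8500 / (0.75·0.8500 + 0.5·0.1500) ≈ 0.8947
After 'red': P(biased) = 0.75·0.8947 / (0.75·0.8947 + 0.5·0.1053) ≈ 0.9273

0.927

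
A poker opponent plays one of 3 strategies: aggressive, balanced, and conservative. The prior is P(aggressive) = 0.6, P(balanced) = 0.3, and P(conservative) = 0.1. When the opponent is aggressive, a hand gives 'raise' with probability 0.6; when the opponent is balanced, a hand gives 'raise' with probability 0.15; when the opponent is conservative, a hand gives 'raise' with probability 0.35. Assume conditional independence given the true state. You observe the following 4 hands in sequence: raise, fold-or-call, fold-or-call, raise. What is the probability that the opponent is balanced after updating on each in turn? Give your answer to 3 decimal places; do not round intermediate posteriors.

Each posterior becomes the prior for the next update.
After 'raise': normaliser = 0.6·0.6000 + 0.15·0.3000 + 0.35·0.1000; P(aggressive) ≈ 0.8182, P(balanced) ≈ 0.1023, P(conservative) ≈ 0.0795
After 'fold-or-call': normaliser = 0.4·0.8182 + 0.85·0.1023 + 0.65·0.0795; P(aggressive) ≈ 0.7024, P(balanced) ≈ 0.1866, P(conservative) ≈ 0.1110
After 'fold-or-call': normaliser = 0.4·0.7024 + 0.85·0.1866 + 0.65·0.1110; P(aggressive) ≈ 0.5491, P(balanced) ≈ 0.3099, P(conservative) ≈ 0.1410
After 'raise': normaliser = 0.6·0.5491 + 0.15·0.3099 + 0.35·0.1410; P(aggressive) ≈ 0.7747, P(balanced) ≈ 0.1093, P(conservative) ≈ 0.1160

0.109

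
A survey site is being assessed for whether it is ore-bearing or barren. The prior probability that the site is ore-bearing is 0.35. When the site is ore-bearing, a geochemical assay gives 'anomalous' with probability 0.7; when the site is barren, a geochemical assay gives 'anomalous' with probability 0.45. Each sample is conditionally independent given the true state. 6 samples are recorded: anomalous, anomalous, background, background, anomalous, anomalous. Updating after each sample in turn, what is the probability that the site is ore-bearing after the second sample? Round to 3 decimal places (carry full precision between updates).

0.566

After 'anomalous': P(ore) = 0.7·0.3500 / (0.7·0.3500 + 0.45·0.6500) ≈ 0.4558
After 'anomalous': P(ore) = 0.7·0.4558 / (0.7·0.4558 + 0.45·0.5442) ≈ 0.5658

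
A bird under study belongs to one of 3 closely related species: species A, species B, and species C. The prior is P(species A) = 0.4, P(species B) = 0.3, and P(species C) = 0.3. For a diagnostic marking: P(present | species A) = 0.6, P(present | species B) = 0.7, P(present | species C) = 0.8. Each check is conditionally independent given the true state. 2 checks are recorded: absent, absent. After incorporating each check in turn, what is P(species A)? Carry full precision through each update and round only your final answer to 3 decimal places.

0.621

After 'absent': normaliser = 0.4·0.4000 + 0.3·0.3000 + 0.2·0.3000; P(species A) ≈ 0.5161, P(species B) ≈ 0.2903, P(species C) ≈ 0.1935
After 'absent': normaliser = 0.4·0.5161 + 0.3·0.2903 + 0.2·0.1935; P(species A) ≈ 0.6214, P(species B) ≈ 0.2621, P(species C) ≈ 0.1165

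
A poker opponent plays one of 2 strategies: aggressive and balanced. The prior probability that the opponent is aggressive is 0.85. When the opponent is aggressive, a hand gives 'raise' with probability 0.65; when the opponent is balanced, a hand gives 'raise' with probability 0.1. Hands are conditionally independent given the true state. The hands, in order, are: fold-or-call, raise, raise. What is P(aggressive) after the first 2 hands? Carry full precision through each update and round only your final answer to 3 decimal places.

0.935

After 'fold-or-call': P(aggressive) = 0.35·0.8500 / (0.35·0.8500 + 0.9·0.1500) ≈ 0.6879
After 'raise': P(aggressive) = 0.65·0.6879 / (0.65·0.6879 + 0.1·0.3121) ≈ 0.9347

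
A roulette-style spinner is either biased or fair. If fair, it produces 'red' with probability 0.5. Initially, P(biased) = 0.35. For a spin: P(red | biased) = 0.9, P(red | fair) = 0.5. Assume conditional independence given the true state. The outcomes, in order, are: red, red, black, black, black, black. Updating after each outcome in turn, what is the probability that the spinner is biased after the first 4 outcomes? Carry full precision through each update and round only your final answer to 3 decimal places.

After 'red': P(biased) = 0.9·0.3500 / (0.9·0.3500 + 0.5·0.6500) ≈ 0.4922
After 'red': P(biased) = 0.9·0.4922 / (0.9·0.4922 + 0.5·0.5078) ≈ 0.6357
After 'black': P(biased) = 0.1·0.6357 / (0.1·0.6357 + 0.5·0.3643) ≈ 0.2587
After 'black': P(biased) = 0.1·0.2587 / (0.1·0.2587 + 0.5·0.7413) ≈ 0.0652

0.065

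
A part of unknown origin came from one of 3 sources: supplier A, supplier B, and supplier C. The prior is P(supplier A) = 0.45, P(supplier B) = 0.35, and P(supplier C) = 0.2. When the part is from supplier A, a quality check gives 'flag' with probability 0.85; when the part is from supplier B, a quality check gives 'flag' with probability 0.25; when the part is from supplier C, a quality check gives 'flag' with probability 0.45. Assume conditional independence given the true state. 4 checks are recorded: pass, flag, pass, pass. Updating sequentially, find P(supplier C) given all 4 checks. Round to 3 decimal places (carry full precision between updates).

0.282

After 'pass': normaliser = 0.15·0.4500 + 0.75·0.3500 + 0.55·0.2000; P(supplier A) ≈ 0.1534, P(supplier B) ≈ 0.5966, P(supplier C) ≈ 0.2500
After 'flag': normaliser = 0.85·0.1534 + 0.25·0.5966 + 0.45·0.2500; P(supplier A) ≈ 0.3326, P(supplier B) ≈ 0.3804, P(supplier C) ≈ 0.2870
After 'pass': normaliser = 0.15·0.3326 + 0.75·0.3804 + 0.55·0.2870; P(supplier A) ≈ 0.1012, P(supplier B) ≈ 0.5787, P(supplier C) ≈ 0.3201
After 'pass': normaliser = 0.15·0.1012 + 0.75·0.5787 + 0.55·0.3201; P(supplier A) ≈ 0.0243, P(supplier B) ≈ 0.6942, P(supplier C) ≈ 0.2816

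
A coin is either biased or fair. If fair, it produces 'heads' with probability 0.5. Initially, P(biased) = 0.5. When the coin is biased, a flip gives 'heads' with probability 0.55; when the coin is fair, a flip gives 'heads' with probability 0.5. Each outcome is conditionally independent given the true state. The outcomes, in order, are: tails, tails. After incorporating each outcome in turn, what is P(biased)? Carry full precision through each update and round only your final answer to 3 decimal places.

After 'tails': P(biased) = 0.45·0.5000 / (0.45·0.5000 + 0.5·0.5000) ≈ 0.4737
After 'tails': P(biased) = 0.45·0.4737 / (0.45·0.4737 + 0.5·0.5263) ≈ 0.4475

0.448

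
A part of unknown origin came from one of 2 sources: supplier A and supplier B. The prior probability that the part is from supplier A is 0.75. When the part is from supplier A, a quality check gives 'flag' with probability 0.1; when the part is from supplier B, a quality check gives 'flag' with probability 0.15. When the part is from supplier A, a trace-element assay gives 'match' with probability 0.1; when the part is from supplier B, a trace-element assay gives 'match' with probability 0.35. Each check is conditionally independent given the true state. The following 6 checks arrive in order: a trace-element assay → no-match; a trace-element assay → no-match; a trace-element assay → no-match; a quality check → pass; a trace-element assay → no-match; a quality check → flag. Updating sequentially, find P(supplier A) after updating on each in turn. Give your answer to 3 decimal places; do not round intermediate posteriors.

After a trace-element assay='no-match': P(supplier A) = 0.9·0.7500 / (0.9·0.7500 + 0.65·0.2500) ≈ 0.8060
After a trace-element assay='no-match': P(supplier A) = 0.9·0.8060 / (0.9·0.8060 + 0.65·0.1940) ≈ 0.8519
After a trace-element assay='no-match': P(supplier A) = 0.9·0.8519 / (0.9·0.8519 + 0.65·0.1481) ≈ 0.8884
After a quality check='pass': P(supplier A) = 0.9·0.8884 / (0.9·0.8884 + 0.85·0.1116) ≈ 0.8940
After a trace-element assay='no-match': P(supplier A) = 0.9·0.8940 / (0.9·0.8940 + 0.65·0.1060) ≈ 0.9211
After a quality check='flag': P(supplier A) = 0.1·0.9211 / (0.1·0.9211 + 0.15·0.0789) ≈ 0.8861

0.886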